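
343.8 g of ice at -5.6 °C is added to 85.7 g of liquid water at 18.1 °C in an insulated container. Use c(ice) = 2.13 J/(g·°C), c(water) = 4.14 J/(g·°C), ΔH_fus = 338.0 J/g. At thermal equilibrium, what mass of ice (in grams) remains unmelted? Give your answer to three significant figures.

Heat to warm all ice to 0 °C: 343.8×2.13×5.6 = 4100.8 J
Heat released by water cooling to 0 °C: 85.7×4.14×18.1 = 6421.8 J
6421.8 J < 4100.8 + 343.8×338.0 = 120305.2 J, so not all ice melts; final T = 0 °C.
Heat left for melting: 6421.8 − 4100.8 = 2321.0 J
Mass melted = 2321.0 / 338.0 = 6.867 g
Ice remaining = 343.8 − 6.867 = 336.933 g

m_ice remaining = 337 g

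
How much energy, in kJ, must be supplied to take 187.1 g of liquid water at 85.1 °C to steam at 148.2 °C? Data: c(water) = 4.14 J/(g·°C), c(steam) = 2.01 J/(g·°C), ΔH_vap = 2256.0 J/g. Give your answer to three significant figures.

q1 (heat water 85.1→100.0 °C): 187.1 × 4.14 × 14.9 = 11541 J
q2 (vaporize at 100 °C): 187.1 × 2256.0 = 422098 J
q3 (heat steam 100.0→148.2 °C): 187.1 × 2.01 × 48.2 = 18127 J
Total: 11541 + 422098 + 18127 = 451766 J = 452 kJ

q = 452 kJ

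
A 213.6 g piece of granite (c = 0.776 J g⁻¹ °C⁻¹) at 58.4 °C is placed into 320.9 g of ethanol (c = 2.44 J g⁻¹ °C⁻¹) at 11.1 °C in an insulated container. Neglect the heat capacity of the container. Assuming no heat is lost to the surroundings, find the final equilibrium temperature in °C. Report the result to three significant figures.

Heat lost by granite = heat gained by ethanol.
(213.6)(0.776)(58.4 − T) = (320.9)(2.44)(T − 11.1)
165.7536 (58.4 − T) = 782.996 (T − 11.1)
9680.0 − 165.7536 T = 782.996 T − 8691.3
18371.3 = 948.7496 T
T = 19.36 °C

T_f = 19.4 °C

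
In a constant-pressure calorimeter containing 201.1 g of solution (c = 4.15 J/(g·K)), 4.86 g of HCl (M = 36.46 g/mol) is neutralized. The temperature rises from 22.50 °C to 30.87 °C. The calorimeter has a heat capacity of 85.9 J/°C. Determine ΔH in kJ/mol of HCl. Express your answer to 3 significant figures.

|ΔT| = |30.87 − 22.50| = 8.37 °C
|q_surr| = (201.1 × 4.15 + 85.9) × 8.37 = 920.465 × 8.37 = 7704 J
n(HCl) = 4.86 / 36.46 = 0.1333 mol
Temperature rose, so q_rxn = −|q_surr| = -7.704 kJ
ΔH = q_rxn / n = -57.79 kJ/mol

ΔH = -57.8 kJ/mol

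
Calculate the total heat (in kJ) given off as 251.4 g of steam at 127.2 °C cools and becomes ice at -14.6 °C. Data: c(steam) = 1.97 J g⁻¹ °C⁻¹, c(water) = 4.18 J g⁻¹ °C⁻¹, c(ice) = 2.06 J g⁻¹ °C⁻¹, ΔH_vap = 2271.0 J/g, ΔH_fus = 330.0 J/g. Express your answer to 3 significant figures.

q1 (cool steam 127.2→100 °C): 251.4 × 1.97 × 27.2 = 13471 J
q2 (condense at 100 °C): 251.4 × 2271.0 = 570929 J
q3 (cool water 100→0 °C): 251.4 × 4.18 × 100.0 = 105085 J
q4 (freeze at 0 °C): 251.4 × 330.0 = 82962 J
q5 (cool ice 0→-14.6 °C): 251.4 × 2.06 × 14.6 = 7561 J
Total: 13471 + 570929 + 105085 + 82962 + 7561 = 780008 J = 780 kJ

q = 780 kJ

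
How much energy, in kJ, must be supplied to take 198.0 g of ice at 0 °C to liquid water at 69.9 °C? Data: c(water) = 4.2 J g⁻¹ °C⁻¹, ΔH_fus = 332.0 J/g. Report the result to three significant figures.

q1 (melt at 0 °C): 198.0 × 332.0 = 65736 J
q2 (heat water 0.0→69.9 °C): 198.0 × 4.2 × 69.9 = 58129 J
Total: 65736 + 58129 = 123865 J = 124 kJ

q = 124 kJ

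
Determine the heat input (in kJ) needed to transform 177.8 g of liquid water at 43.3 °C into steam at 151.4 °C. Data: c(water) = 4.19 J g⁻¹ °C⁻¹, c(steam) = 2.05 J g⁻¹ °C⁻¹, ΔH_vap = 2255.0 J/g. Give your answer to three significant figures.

q1 (heat water 43.3→100.0 °C): 177.8 × 4.19 × 56.7 = 42240 J
q2 (vaporize at 100 °C): 177.8 × 2255.0 = 400939 J
q3 (heat steam 100.0→151.4 °C): 177.8 × 2.05 × 51.4 = 18735 J
Total: 42240 + 400939 + 18735 = 461914 J = 462 kJ

q = 462 kJ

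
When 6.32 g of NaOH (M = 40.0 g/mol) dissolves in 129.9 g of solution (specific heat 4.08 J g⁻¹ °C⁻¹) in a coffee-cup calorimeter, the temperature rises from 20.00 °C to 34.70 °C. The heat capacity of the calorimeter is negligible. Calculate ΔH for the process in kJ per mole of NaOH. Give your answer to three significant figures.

|ΔT| = |34.70 − 20.00| = 14.70 °C
|q_surr| = (129.9 × 4.08) × 14.70 = 529.992 × 14.70 = 7791 J
n(NaOH) = 6.32 / 40.0 = 0.1580 mol
Temperature rose, so q_rxn = −|q_surr| = -7.791 kJ
ΔH = q_rxn / n = -49.31 kJ/mol

ΔH = -49.3 kJ/mol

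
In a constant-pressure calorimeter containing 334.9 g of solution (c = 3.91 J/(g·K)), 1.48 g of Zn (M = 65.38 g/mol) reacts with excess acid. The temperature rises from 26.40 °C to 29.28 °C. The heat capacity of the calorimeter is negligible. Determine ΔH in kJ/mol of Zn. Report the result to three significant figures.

|ΔT| = |29.28 − 26.40| = 2.88 °C
|q_surr| = (334.9 × 3.91) × 2.88 = 1309.459 × 2.88 = 3771 J
n(Zn) = 1.48 / 65.38 = 0.02264 mol
Temperature rose, so q_rxn = −|q_surr| = -3.771 kJ
ΔH = q_rxn / n = -166.6 kJ/mol

ΔH = -167 kJ/mol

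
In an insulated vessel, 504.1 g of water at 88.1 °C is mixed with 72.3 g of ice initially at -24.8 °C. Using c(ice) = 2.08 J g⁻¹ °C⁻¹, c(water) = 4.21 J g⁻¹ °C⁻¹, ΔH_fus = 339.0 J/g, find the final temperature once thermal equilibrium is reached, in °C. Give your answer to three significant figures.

Heat to bring ice to 0 °C and melt it: q₁ = 72.3×2.08×24.8 + 72.3×339.0 = 28239 J
Heat the water can supply cooling to 0 °C: 504.1×4.21×88.1 = 186971 J > q₁, so all ice melts.
Energy balance: 504.1×4.21×(88.1 − T) = 28239 + 72.3×4.21×(T − 0)
2122.261(88.1 − T) = 28239 + 304.383 T
186971 − 28239 = 2426.644 T
T = 158732 / 2426.644 = 65.41 °C

T_f = 65.4 °C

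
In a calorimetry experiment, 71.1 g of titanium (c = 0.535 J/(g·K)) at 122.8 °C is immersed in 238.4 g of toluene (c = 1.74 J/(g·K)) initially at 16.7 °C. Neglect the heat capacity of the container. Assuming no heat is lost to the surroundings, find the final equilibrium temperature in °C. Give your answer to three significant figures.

T_f = 25.6 °C

Heat lost by titanium = heat gained by toluene.
(71.1)(0.535)(122.8 − T) = (238.4)(1.74)(T − 16.7)
38.0385 (122.8 − T) = 414.816 (T − 16.7)
4671.1 − 38.0385 T = 414.816 T − 6927.4
11598.5 = 452.8545 T
T = 25.61 °C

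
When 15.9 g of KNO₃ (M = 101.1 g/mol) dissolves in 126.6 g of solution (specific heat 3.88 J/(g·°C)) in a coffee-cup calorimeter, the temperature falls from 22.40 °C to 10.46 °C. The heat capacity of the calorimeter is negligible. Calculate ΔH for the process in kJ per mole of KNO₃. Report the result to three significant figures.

ΔH = 37.3 kJ/mol

|ΔT| = |10.46 − 22.40| = 11.94 °C
|q_surr| = (126.6 × 3.88) × 11.94 = 491.208 × 11.94 = 5865 J
n(KNO₃) = 15.9 / 101.1 = 0.1573 mol
Temperature fell, so q_rxn = +|q_surr| = 5.865 kJ
ΔH = q_rxn / n = 37.29 kJ/mol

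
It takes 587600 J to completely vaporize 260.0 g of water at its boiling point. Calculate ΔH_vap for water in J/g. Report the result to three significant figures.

ΔH_vap = 2260 J/g

ΔH_vap = q / m = 587600 / 260.0 = 2260 J/g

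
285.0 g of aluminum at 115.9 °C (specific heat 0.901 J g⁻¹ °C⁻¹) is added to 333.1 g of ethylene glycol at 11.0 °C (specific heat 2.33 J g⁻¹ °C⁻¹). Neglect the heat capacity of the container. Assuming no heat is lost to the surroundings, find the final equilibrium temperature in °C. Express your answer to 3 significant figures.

Heat lost by aluminum = heat gained by ethylene glycol.
(285.0)(0.901)(115.9 − T) = (333.1)(2.33)(T − 11.0)
256.785 (115.9 − T) = 776.123 (T − 11.0)
29761 − 256.785 T = 776.123 T − 8537.4
38298.4 = 1032.908 T
T = 37.08 °C

T_f = 37.1 °C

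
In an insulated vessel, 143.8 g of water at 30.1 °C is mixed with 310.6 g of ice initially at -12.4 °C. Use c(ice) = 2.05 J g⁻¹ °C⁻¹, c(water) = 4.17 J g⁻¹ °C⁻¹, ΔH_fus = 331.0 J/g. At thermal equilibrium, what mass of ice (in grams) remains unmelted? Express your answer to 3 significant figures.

m_ice remaining = 280 g

Heat to warm all ice to 0 °C: 310.6×2.05×12.4 = 7895.5 J
Heat released by water cooling to 0 °C: 143.8×4.17×30.1 = 18049 J
18049 J < 7895.5 + 310.6×331.0 = 110704.1 J, so not all ice melts; final T = 0 °C.
Heat left for melting: 18049 − 7895.5 = 10153.5 J
Mass melted = 10153.5 / 331.0 = 30.68 g
Ice remaining = 310.6 − 30.68 = 279.92 g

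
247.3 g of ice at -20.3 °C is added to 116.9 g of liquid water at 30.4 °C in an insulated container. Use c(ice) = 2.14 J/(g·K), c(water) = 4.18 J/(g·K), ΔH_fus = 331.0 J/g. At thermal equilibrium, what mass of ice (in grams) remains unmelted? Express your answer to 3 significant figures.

m_ice remaining = 235 g

Heat to warm all ice to 0 °C: 247.3×2.14×20.3 = 10743 J
Heat released by water cooling to 0 °C: 116.9×4.18×30.4 = 14855 J
14855 J < 10743 + 247.3×331.0 = 92599.3 J, so not all ice melts; final T = 0 °C.
Heat left for melting: 14855 − 10743 = 4112 J
Mass melted = 4112 / 331.0 = 12.42 g
Ice remaining = 247.3 − 12.42 = 234.88 g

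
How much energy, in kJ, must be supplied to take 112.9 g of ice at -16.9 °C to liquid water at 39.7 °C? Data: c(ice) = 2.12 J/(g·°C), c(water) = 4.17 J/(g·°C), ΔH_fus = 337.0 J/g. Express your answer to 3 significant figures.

q1 (heat ice -16.9→0.0 °C): 112.9 × 2.12 × 16.9 = 4045 J
q2 (melt at 0 °C): 112.9 × 337.0 = 38047 J
q3 (heat water 0.0→39.7 °C): 112.9 × 4.17 × 39.7 = 18690 J
Total: 4045 + 38047 + 18690 = 60782 J = 60.8 kJ

q = 60.8 kJ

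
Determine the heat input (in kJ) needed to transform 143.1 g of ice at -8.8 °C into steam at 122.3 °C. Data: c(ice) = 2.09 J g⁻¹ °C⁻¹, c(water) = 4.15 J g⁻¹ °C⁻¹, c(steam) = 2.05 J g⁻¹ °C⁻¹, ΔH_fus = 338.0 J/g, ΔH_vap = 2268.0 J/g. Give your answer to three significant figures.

q = 441 kJ

q1 (heat ice -8.8→0.0 °C): 143.1 × 2.09 × 8.8 = 2632 J
q2 (melt at 0 °C): 143.1 × 338.0 = 48368 J
q3 (heat water 0.0→100.0 °C): 143.1 × 4.15 × 100.0 = 59387 J
q4 (vaporize at 100 °C): 143.1 × 2268.0 = 324551 J
q5 (heat steam 100.0→122.3 °C): 143.1 × 2.05 × 22.3 = 6542 J
Total: 2632 + 48368 + 59387 + 324551 + 6542 = 441480 J = 441 kJ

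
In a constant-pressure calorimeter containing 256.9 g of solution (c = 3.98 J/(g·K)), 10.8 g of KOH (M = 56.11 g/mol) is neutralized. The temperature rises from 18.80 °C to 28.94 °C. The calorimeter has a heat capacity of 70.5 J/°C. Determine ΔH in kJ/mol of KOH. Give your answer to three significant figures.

ΔH = -57.6 kJ/mol

|ΔT| = |28.94 − 18.80| = 10.14 °C
|q_surr| = (256.9 × 3.98 + 70.5) × 10.14 = 1092.962 × 10.14 = 11080 J
n(KOH) = 10.8 / 56.11 = 0.1925 mol
Temperature rose, so q_rxn = −|q_surr| = -11.08 kJ
ΔH = q_rxn / n = -57.56 kJ/mol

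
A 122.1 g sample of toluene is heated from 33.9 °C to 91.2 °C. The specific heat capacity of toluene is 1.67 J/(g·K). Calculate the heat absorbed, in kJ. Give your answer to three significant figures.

q = m c ΔT = 122.1 × 1.67 × (91.2 − 33.9)
q = 122.1 × 1.67 × 57.3 = 11680 J = 11.7 kJ

q = 11.7 kJ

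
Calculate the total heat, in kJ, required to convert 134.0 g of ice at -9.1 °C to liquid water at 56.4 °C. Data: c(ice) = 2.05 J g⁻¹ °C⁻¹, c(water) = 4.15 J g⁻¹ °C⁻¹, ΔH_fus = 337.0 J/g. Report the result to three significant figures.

q1 (heat ice -9.1→0.0 °C): 134.0 × 2.05 × 9.1 = 2500 J
q2 (melt at 0 °C): 134.0 × 337.0 = 45158 J
q3 (heat water 0.0→56.4 °C): 134.0 × 4.15 × 56.4 = 31364 J
Total: 2500 + 45158 + 31364 = 79022 J = 79.0 kJ

q = 79.0 kJ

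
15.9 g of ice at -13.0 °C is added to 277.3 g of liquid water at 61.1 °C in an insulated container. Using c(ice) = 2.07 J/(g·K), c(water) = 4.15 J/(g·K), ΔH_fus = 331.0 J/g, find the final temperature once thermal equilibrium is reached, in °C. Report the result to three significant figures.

Heat to bring ice to 0 °C and melt it: q₁ = 15.9×2.07×13.0 + 15.9×331.0 = 5690.8 J
Heat the water can supply cooling to 0 °C: 277.3×4.15×61.1 = 70313.6 J > q₁, so all ice melts.
Energy balance: 277.3×4.15×(61.1 − T) = 5690.8 + 15.9×4.15×(T − 0)
1150.795(61.1 − T) = 5690.8 + 65.985 T
70313.6 − 5690.8 = 1216.780 T
T = 64622.8 / 1216.780 = 53.11 °C

T_f = 53.1 °C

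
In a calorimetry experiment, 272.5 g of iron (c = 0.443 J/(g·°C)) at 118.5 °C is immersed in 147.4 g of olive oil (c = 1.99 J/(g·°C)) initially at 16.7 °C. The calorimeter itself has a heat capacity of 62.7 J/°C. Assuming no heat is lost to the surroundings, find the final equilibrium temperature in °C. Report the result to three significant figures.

T_f = 42.5 °C

Heat lost by iron = heat gained by olive oil + calorimeter.
(272.5)(0.443)(118.5 − T) = [(147.4)(1.99) + 62.7](T − 16.7)
120.7175 (118.5 − T) = 356.026 (T − 16.7)
14305 − 120.7175 T = 356.026 T − 5945.6
20250.6 = 476.7435 T
T = 42.48 °C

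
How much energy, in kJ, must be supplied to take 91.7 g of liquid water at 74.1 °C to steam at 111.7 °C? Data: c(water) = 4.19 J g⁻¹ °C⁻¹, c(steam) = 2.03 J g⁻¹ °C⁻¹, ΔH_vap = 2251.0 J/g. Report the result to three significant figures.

q1 (heat water 74.1→100.0 °C): 91.7 × 4.19 × 25.9 = 9951 J
q2 (vaporize at 100 °C): 91.7 × 2251.0 = 206417 J
q3 (heat steam 100.0→111.7 °C): 91.7 × 2.03 × 11.7 = 2178 J
Total: 9951 + 206417 + 2178 = 218546 J = 219 kJ

q = 219 kJ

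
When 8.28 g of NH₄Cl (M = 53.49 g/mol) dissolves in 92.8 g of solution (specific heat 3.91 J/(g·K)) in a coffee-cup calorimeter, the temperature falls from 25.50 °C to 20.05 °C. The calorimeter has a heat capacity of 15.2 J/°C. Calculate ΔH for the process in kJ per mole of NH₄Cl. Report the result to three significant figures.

ΔH = 13.3 kJ/mol

|ΔT| = |20.05 − 25.50| = 5.45 °C
|q_surr| = (92.8 × 3.91 + 15.2) × 5.45 = 378.048 × 5.45 = 2060 J
n(NH₄Cl) = 8.28 / 53.49 = 0.1548 mol
Temperature fell, so q_rxn = +|q_surr| = 2.060 kJ
ΔH = q_rxn / n = 13.31 kJ/mol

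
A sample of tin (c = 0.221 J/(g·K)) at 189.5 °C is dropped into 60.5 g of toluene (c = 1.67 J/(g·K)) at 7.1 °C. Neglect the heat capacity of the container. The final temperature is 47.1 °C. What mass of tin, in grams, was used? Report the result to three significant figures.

q_gained = (60.5 × 1.67) × (47.1 − 7.1) = 4041 J
q_lost = m × 0.221 × (189.5 − 47.1) = 31.4704 m
m = 4041 / 31.4704 = 128 g

m = 128 g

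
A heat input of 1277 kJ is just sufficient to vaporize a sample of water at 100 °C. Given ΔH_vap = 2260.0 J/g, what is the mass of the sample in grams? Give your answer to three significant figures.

m = q / ΔH_vap = 1277000 J / 2260.0 J/g = 565 g

m = 565 g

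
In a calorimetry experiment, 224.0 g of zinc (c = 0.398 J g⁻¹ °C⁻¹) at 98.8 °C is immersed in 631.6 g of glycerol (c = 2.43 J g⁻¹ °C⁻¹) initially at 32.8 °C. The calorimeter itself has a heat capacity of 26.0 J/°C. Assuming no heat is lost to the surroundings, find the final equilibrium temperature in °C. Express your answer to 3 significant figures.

T_f = 36.4 °C

Heat lost by zinc = heat gained by glycerol + calorimeter.
(224.0)(0.398)(98.8 − T) = [(631.6)(2.43) + 26.0](T − 32.8)
89.152 (98.8 − T) = 1560.788 (T − 32.8)
8808.2 − 89.152 T = 1560.788 T − 51194
60002.2 = 1649.940 T
T = 36.37 °C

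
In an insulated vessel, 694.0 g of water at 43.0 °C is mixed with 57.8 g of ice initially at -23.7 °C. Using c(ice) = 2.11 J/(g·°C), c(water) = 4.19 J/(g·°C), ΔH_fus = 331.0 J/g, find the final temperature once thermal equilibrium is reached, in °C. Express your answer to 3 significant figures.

T_f = 32.7 °C

Heat to bring ice to 0 °C and melt it: q₁ = 57.8×2.11×23.7 + 57.8×331.0 = 22022 J
Heat the water can supply cooling to 0 °C: 694.0×4.19×43.0 = 125038 J > q₁, so all ice melts.
Energy balance: 694.0×4.19×(43.0 − T) = 22022 + 57.8×4.19×(T − 0)
2907.86(43.0 − T) = 22022 + 242.182 T
125038 − 22022 = 3150.042 T
T = 103016 / 3150.042 = 32.70 °C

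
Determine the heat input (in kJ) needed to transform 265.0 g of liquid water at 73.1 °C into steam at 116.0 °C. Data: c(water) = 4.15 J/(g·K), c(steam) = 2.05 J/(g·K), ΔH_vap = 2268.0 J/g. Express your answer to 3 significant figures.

q1 (heat water 73.1→100.0 °C): 265.0 × 4.15 × 26.9 = 29583 J
q2 (vaporize at 100 °C): 265.0 × 2268.0 = 601020 J
q3 (heat steam 100.0→116.0 °C): 265.0 × 2.05 × 16.0 = 8692 J
Total: 29583 + 601020 + 8692 = 639295 J = 639 kJ

q = 639 kJ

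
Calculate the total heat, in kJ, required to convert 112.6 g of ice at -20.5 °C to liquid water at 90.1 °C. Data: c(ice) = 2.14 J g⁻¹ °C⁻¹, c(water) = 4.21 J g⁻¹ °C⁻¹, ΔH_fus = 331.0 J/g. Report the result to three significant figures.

q1 (heat ice -20.5→0.0 °C): 112.6 × 2.14 × 20.5 = 4940 J
q2 (melt at 0 °C): 112.6 × 331.0 = 37271 J
q3 (heat water 0.0→90.1 °C): 112.6 × 4.21 × 90.1 = 42712 J
Total: 4940 + 37271 + 42712 = 84923 J = 84.9 kJ

q = 84.9 kJ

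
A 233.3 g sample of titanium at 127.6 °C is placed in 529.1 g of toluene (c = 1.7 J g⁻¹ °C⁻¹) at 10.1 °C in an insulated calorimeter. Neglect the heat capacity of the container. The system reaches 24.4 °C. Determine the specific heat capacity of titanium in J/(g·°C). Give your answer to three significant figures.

c = 0.534 J/(g·°C)

q_gained = (529.1 × 1.7) × (24.4 − 10.1) = 12860 J
q_lost = 233.3 × c × (127.6 − 24.4) = 24076.56 c
Set equal: c = 12860 / 24076.56 = 0.534 J/(g·°C)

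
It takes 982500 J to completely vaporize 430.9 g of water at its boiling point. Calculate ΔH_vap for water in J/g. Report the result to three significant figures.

ΔH_vap = q / m = 982500 / 430.9 = 2280 J/g

ΔH_vap = 2280 J/g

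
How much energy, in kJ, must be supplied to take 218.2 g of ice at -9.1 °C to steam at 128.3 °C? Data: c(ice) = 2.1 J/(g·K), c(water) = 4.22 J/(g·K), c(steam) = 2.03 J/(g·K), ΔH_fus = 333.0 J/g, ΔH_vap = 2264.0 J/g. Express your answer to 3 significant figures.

q1 (heat ice -9.1→0.0 °C): 218.2 × 2.1 × 9.1 = 4170 J
q2 (melt at 0 °C): 218.2 × 333.0 = 72661 J
q3 (heat water 0.0→100.0 °C): 218.2 × 4.22 × 100.0 = 92080 J
q4 (vaporize at 100 °C): 218.2 × 2264.0 = 494005 J
q5 (heat steam 100.0→128.3 °C): 218.2 × 2.03 × 28.3 = 12535 J
Total: 4170 + 72661 + 92080 + 494005 + 12535 = 675451 J = 675 kJ

q = 675 kJ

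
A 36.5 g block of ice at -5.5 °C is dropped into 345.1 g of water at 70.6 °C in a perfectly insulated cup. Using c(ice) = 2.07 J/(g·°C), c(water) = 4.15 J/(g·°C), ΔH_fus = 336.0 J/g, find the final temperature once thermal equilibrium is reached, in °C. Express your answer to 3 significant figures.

Heat to bring ice to 0 °C and melt it: q₁ = 36.5×2.07×5.5 + 36.5×336.0 = 12680 J
Heat the water can supply cooling to 0 °C: 345.1×4.15×70.6 = 101111 J > q₁, so all ice melts.
Energy balance: 345.1×4.15×(70.6 − T) = 12680 + 36.5×4.15×(T − 0)
1432.165(70.6 − T) = 12680 + 151.475 T
101111 − 12680 = 1583.640 T
T = 88431 / 1583.640 = 55.84 °C

T_f = 55.8 °C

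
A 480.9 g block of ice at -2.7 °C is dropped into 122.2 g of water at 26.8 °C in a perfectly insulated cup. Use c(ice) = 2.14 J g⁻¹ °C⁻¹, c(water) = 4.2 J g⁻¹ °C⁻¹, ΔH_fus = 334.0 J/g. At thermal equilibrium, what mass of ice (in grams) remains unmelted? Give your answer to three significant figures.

Heat to warm all ice to 0 °C: 480.9×2.14×2.7 = 2778.6 J
Heat released by water cooling to 0 °C: 122.2×4.2×26.8 = 13755 J
13755 J < 2778.6 + 480.9×334.0 = 163399.2 J, so not all ice melts; final T = 0 °C.
Heat left for melting: 13755 − 2778.6 = 10976.4 J
Mass melted = 10976.4 / 334.0 = 32.86 g
Ice remaining = 480.9 − 32.86 = 448.04 g

m_ice remaining = 448 g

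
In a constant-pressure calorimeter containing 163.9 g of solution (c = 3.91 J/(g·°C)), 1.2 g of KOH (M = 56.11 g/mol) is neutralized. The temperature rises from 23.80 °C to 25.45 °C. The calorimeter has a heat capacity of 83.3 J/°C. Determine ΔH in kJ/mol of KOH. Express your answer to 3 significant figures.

|ΔT| = |25.45 − 23.80| = 1.65 °C
|q_surr| = (163.9 × 3.91 + 83.3) × 1.65 = 724.149 × 1.65 = 1195 J
n(KOH) = 1.2 / 56.11 = 0.02139 mol
Temperature rose, so q_rxn = −|q_surr| = -1.195 kJ
ΔH = q_rxn / n = -55.87 kJ/mol

ΔH = -55.9 kJ/mol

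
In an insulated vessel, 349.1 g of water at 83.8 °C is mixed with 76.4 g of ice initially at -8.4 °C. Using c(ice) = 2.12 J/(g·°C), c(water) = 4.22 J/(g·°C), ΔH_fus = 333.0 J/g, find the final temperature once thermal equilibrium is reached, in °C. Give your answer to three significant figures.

Heat to bring ice to 0 °C and melt it: q₁ = 76.4×2.12×8.4 + 76.4×333.0 = 26802 J
Heat the water can supply cooling to 0 °C: 349.1×4.22×83.8 = 123454 J > q₁, so all ice melts.
Energy balance: 349.1×4.22×(83.8 − T) = 26802 + 76.4×4.22×(T − 0)
1473.202(83.8 − T) = 26802 + 322.408 T
123454 − 26802 = 1795.610 T
T = 96652 / 1795.610 = 53.83 °C

T_f = 53.8 °C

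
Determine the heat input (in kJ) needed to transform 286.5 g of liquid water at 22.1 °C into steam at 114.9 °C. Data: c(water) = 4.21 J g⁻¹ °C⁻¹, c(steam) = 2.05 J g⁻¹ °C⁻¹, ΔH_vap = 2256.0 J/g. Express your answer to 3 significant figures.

q = 749 kJ

q1 (heat water 22.1→100.0 °C): 286.5 × 4.21 × 77.9 = 93960 J
q2 (vaporize at 100 °C): 286.5 × 2256.0 = 646344 J
q3 (heat steam 100.0→114.9 °C): 286.5 × 2.05 × 14.9 = 8751 J
Total: 93960 + 646344 + 8751 = 749055 J = 749 kJ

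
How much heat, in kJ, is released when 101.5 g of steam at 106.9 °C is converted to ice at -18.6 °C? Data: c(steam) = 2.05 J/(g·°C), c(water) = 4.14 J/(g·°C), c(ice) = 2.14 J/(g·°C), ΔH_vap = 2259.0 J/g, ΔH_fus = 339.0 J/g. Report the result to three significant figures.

q = 311 kJ

q1 (cool steam 106.9→100 °C): 101.5 × 2.05 × 6.9 = 1436 J
q2 (condense at 100 °C): 101.5 × 2259.0 = 229289 J
q3 (cool water 100→0 °C): 101.5 × 4.14 × 100.0 = 42021 J
q4 (freeze at 0 °C): 101.5 × 339.0 = 34409 J
q5 (cool ice 0→-18.6 °C): 101.5 × 2.14 × 18.6 = 4040 J
Total: 1436 + 229289 + 42021 + 34409 + 4040 = 311195 J = 311 kJ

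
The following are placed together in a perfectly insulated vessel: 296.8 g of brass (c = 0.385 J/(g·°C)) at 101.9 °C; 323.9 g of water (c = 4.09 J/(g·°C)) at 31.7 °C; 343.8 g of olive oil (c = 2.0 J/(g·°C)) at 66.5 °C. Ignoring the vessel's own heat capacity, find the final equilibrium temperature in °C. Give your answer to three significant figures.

Σ mᵢcᵢ(T − Tᵢ) = 0  ⇒  T = Σ mᵢcᵢTᵢ / Σ mᵢcᵢ
Σ mᵢcᵢ = 296.8×0.385 + 323.9×4.09 + 343.8×2.0 = 2126.619
Σ mᵢcᵢTᵢ = 114.268×101.9 + 1324.751×31.7 + 687.6×66.5 = 99364
T = 99364 / 2126.619 = 46.72 °C

T_f = 46.7 °C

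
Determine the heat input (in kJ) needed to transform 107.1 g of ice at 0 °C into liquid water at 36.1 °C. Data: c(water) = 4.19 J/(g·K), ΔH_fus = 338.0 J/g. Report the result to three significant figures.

q1 (melt at 0 °C): 107.1 × 338.0 = 36200 J
q2 (heat water 0.0→36.1 °C): 107.1 × 4.19 × 36.1 = 16200 J
Total: 36200 + 16200 = 52400 J = 52.4 kJ

q = 52.4 kJ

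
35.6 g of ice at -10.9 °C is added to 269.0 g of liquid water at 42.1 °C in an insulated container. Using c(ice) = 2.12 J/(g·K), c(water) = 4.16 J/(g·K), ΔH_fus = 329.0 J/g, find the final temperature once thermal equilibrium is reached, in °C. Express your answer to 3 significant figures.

T_f = 27.3 °C

Heat to bring ice to 0 °C and melt it: q₁ = 35.6×2.12×10.9 + 35.6×329.0 = 12535 J
Heat the water can supply cooling to 0 °C: 269.0×4.16×42.1 = 47111.6 J > q₁, so all ice melts.
Energy balance: 269.0×4.16×(42.1 − T) = 12535 + 35.6×4.16×(T − 0)
1119.04(42.1 − T) = 12535 + 148.096 T
47111.6 − 12535 = 1267.136 T
T = 34576.6 / 1267.136 = 27.29 °C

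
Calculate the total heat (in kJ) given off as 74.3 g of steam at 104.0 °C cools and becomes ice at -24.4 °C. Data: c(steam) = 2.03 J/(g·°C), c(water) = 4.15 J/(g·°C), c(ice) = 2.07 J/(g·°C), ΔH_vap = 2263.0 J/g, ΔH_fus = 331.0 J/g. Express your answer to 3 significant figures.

q = 228 kJ

q1 (cool steam 104.0→100 °C): 74.3 × 2.03 × 4.0 = 603 J
q2 (condense at 100 °C): 74.3 × 2263.0 = 168141 J
q3 (cool water 100→0 °C): 74.3 × 4.15 × 100.0 = 30835 J
q4 (freeze at 0 °C): 74.3 × 331.0 = 24593 J
q5 (cool ice 0→-24.4 °C): 74.3 × 2.07 × 24.4 = 3753 J
Total: 603 + 168141 + 30835 + 24593 + 3753 = 227925 J = 228 kJ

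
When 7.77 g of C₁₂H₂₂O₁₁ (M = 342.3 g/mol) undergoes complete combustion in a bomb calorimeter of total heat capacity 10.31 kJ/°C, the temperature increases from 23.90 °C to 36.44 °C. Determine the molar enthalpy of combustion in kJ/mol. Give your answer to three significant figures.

ΔT = 36.44 − 23.90 = 12.54 °C
q_cal = C_cal × ΔT = 10.31 × 12.54 = 129.2874 kJ
n = 7.77 / 342.3 = 0.02270 mol
q_rxn = −q_cal = -129.2874 kJ
ΔH = -129.2874 / 0.02270 = -5695 kJ/mol

ΔH = -5700 kJ/mol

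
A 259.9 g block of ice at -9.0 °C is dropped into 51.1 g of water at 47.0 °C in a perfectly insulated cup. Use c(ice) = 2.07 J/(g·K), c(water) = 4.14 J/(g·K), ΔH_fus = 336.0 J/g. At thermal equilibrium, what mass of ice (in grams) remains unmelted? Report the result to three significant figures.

m_ice remaining = 245 g

Heat to warm all ice to 0 °C: 259.9×2.07×9.0 = 4841.9 J
Heat released by water cooling to 0 °C: 51.1×4.14×47.0 = 9943.0 J
9943.0 J < 4841.9 + 259.9×336.0 = 92168.3 J, so not all ice melts; final T = 0 °C.
Heat left for melting: 9943.0 − 4841.9 = 5101.1 J
Mass melted = 5101.1 / 336.0 = 15.18 g
Ice remaining = 259.9 − 15.18 = 244.72 g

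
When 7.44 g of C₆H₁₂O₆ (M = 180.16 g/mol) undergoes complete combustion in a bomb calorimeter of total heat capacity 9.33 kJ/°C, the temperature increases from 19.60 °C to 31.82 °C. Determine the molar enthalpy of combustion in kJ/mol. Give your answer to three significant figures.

ΔT = 31.82 − 19.60 = 12.22 °C
q_cal = C_cal × ΔT = 9.33 × 12.22 = 114.0126 kJ
n = 7.44 / 180.16 = 0.04130 mol
q_rxn = −q_cal = -114.0126 kJ
ΔH = -114.0126 / 0.04130 = -2761 kJ/mol

ΔH = -2760 kJ/mol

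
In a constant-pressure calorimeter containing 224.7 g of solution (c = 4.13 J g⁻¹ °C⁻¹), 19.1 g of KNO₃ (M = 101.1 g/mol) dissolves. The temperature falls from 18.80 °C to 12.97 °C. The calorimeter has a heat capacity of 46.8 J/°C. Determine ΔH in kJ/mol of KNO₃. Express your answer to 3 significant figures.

ΔH = 30.1 kJ/mol

|ΔT| = |12.97 − 18.80| = 5.83 °C
|q_surr| = (224.7 × 4.13 + 46.8) × 5.83 = 974.811 × 5.83 = 5683 J
n(KNO₃) = 19.1 / 101.1 = 0.1889 mol
Temperature fell, so q_rxn = +|q_surr| = 5.683 kJ
ΔH = q_rxn / n = 30.08 kJ/mol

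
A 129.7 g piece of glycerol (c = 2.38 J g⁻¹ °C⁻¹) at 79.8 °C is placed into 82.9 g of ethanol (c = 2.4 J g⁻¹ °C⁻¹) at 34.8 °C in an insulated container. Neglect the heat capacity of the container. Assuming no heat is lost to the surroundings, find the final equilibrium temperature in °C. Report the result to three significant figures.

T_f = 62.2 °C

Heat lost by glycerol = heat gained by ethanol.
(129.7)(2.38)(79.8 − T) = (82.9)(2.4)(T − 34.8)
308.686 (79.8 − T) = 198.96 (T − 34.8)
24633 − 308.686 T = 198.96 T − 6923.8
31556.8 = 507.646 T
T = 62.16 °C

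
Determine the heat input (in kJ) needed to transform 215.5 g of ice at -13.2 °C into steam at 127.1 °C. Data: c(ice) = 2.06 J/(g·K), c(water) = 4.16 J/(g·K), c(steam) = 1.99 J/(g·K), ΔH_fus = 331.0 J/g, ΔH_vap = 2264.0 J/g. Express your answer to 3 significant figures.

q = 666 kJ

q1 (heat ice -13.2→0.0 °C): 215.5 × 2.06 × 13.2 = 5860 J
q2 (melt at 0 °C): 215.5 × 331.0 = 71331 J
q3 (heat water 0.0→100.0 °C): 215.5 × 4.16 × 100.0 = 89648 J
q4 (vaporize at 100 °C): 215.5 × 2264.0 = 487892 J
q5 (heat steam 100.0→127.1 °C): 215.5 × 1.99 × 27.1 = 11622 J
Total: 5860 + 71331 + 89648 + 487892 + 11622 = 666353 J = 666 kJ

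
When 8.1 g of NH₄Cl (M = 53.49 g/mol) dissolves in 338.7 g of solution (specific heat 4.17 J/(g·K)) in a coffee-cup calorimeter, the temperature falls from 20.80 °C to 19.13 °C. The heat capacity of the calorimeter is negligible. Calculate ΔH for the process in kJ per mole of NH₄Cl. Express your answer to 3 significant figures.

ΔH = 15.6 kJ/mol

|ΔT| = |19.13 − 20.80| = 1.67 °C
|q_surr| = (338.7 × 4.17) × 1.67 = 1412.379 × 1.67 = 2359 J
n(NH₄Cl) = 8.1 / 53.49 = 0.1514 mol
Temperature fell, so q_rxn = +|q_surr| = 2.359 kJ
ΔH = q_rxn / n = 15.58 kJ/mol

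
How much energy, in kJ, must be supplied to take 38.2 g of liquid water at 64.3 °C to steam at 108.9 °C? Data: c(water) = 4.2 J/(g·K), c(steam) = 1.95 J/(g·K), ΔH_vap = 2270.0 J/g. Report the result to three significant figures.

q = 93.1 kJ

q1 (heat water 64.3→100.0 °C): 38.2 × 4.2 × 35.7 = 5728 J
q2 (vaporize at 100 °C): 38.2 × 2270.0 = 86714 J
q3 (heat steam 100.0→108.9 °C): 38.2 × 1.95 × 8.9 = 663 J
Total: 5728 + 86714 + 663 = 93105 J = 93.1 kJ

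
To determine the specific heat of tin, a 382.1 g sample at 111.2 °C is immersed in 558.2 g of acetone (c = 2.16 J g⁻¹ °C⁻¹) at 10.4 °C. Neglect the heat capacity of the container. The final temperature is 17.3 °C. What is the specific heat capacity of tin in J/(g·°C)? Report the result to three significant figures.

c = 0.232 J/(g·°C)

q_gained = (558.2 × 2.16) × (17.3 − 10.4) = 8319 J
q_lost = 382.1 × c × (111.2 − 17.3) = 35879.19 c
Set equal: c = 8319 / 35879.19 = 0.232 J/(g·°C)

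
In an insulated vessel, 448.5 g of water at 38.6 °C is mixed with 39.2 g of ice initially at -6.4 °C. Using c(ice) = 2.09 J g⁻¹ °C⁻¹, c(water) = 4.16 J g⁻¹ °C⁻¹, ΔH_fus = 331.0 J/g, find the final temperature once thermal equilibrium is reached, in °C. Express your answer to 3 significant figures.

T_f = 28.8 °C

Heat to bring ice to 0 °C and melt it: q₁ = 39.2×2.09×6.4 + 39.2×331.0 = 13500 J
Heat the water can supply cooling to 0 °C: 448.5×4.16×38.6 = 72018.3 J > q₁, so all ice melts.
Energy balance: 448.5×4.16×(38.6 − T) = 13500 + 39.2×4.16×(T − 0)
1865.76(38.6 − T) = 13500 + 163.072 T
72018.3 − 13500 = 2028.832 T
T = 58518.3 / 2028.832 = 28.84 °C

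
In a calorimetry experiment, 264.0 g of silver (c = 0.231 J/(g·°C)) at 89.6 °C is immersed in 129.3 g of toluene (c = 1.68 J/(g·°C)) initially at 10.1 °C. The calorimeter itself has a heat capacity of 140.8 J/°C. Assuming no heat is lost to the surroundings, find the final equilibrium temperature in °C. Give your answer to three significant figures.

T_f = 21.7 °C

Heat lost by silver = heat gained by toluene + calorimeter.
(264.0)(0.231)(89.6 − T) = [(129.3)(1.68) + 140.8](T − 10.1)
60.984 (89.6 − T) = 358.024 (T − 10.1)
5464.2 − 60.984 T = 358.024 T − 3616.0
9080.2 = 419.008 T
T = 21.67 °C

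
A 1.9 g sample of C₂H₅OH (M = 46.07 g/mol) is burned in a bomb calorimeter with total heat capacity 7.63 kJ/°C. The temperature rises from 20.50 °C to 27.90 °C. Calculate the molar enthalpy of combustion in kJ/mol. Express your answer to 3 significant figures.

ΔH = -1370 kJ/mol

ΔT = 27.90 − 20.50 = 7.40 °C
q_cal = C_cal × ΔT = 7.63 × 7.40 = 56.462 kJ
n = 1.9 / 46.07 = 0.04124 mol
q_rxn = −q_cal = -56.462 kJ
ΔH = -56.462 / 0.04124 = -1369 kJ/mol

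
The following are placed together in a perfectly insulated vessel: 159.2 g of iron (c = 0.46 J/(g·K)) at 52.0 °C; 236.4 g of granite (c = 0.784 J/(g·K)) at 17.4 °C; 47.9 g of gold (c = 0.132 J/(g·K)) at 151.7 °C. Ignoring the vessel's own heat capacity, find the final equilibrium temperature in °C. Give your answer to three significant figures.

Σ mᵢcᵢ(T − Tᵢ) = 0  ⇒  T = Σ mᵢcᵢTᵢ / Σ mᵢcᵢ
Σ mᵢcᵢ = 159.2×0.46 + 236.4×0.784 + 47.9×0.132 = 264.8924
Σ mᵢcᵢTᵢ = 73.232×52.0 + 185.3376×17.4 + 6.3228×151.7 = 7992.1
T = 7992.1 / 264.8924 = 30.17 °C

T_f = 30.2 °C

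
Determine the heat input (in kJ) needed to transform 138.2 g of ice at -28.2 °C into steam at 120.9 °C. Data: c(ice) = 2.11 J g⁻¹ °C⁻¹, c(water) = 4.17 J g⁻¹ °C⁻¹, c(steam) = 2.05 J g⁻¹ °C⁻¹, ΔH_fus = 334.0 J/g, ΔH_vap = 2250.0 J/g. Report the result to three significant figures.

q1 (heat ice -28.2→0.0 °C): 138.2 × 2.11 × 28.2 = 8223 J
q2 (melt at 0 °C): 138.2 × 334.0 = 46159 J
q3 (heat water 0.0→100.0 °C): 138.2 × 4.17 × 100.0 = 57629 J
q4 (vaporize at 100 °C): 138.2 × 2250.0 = 310950 J
q5 (heat steam 100.0→120.9 °C): 138.2 × 2.05 × 20.9 = 5921 J
Total: 8223 + 46159 + 57629 + 310950 + 5921 = 428882 J = 429 kJ

q = 429 kJ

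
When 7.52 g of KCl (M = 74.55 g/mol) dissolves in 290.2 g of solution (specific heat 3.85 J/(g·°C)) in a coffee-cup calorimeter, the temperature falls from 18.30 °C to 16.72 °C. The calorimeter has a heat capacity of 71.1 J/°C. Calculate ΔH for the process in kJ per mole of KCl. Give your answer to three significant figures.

ΔH = 18.6 kJ/mol

|ΔT| = |16.72 − 18.30| = 1.58 °C
|q_surr| = (290.2 × 3.85 + 71.1) × 1.58 = 1188.37 × 1.58 = 1878 J
n(KCl) = 7.52 / 74.55 = 0.1009 mol
Temperature fell, so q_rxn = +|q_surr| = 1.878 kJ
ΔH = q_rxn / n = 18.61 kJ/mol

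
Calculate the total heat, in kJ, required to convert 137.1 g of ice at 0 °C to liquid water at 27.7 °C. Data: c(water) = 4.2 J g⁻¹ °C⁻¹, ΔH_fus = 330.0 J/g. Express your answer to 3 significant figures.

q1 (melt at 0 °C): 137.1 × 330.0 = 45243 J
q2 (heat water 0.0→27.7 °C): 137.1 × 4.2 × 27.7 = 15950 J
Total: 45243 + 15950 = 61193 J = 61.2 kJ

q = 61.2 kJ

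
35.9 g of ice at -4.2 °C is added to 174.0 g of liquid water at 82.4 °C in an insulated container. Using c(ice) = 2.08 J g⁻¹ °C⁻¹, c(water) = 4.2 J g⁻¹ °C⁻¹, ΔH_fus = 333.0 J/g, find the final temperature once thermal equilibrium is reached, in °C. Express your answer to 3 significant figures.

Heat to bring ice to 0 °C and melt it: q₁ = 35.9×2.08×4.2 + 35.9×333.0 = 12268 J
Heat the water can supply cooling to 0 °C: 174.0×4.2×82.4 = 60217.9 J > q₁, so all ice melts.
Energy balance: 174.0×4.2×(82.4 − T) = 12268 + 35.9×4.2×(T − 0)
730.8(82.4 − T) = 12268 + 150.78 T
60217.9 − 12268 = 881.58 T
T = 47949.9 / 881.58 = 54.39 °C

T_f = 54.4 °C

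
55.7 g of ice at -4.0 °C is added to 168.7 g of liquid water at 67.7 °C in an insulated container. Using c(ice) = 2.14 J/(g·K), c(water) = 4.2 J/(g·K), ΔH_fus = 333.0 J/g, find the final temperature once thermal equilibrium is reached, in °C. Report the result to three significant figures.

T_f = 30.7 °C

Heat to bring ice to 0 °C and melt it: q₁ = 55.7×2.14×4.0 + 55.7×333.0 = 19025 J
Heat the water can supply cooling to 0 °C: 168.7×4.2×67.7 = 47968.2 J > q₁, so all ice melts.
Energy balance: 168.7×4.2×(67.7 − T) = 19025 + 55.7×4.2×(T − 0)
708.54(67.7 − T) = 19025 + 233.94 T
47968.2 − 19025 = 942.48 T
T = 28943.2 / 942.48 = 30.71 °C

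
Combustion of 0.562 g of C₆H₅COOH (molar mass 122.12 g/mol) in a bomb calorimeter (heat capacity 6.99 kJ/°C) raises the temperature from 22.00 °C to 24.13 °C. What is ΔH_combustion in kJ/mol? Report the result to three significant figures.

ΔH = -3240 kJ/mol

ΔT = 24.13 − 22.00 = 2.13 °C
q_cal = C_cal × ΔT = 6.99 × 2.13 = 14.8887 kJ
n = 0.562 / 122.12 = 0.004602 mol
q_rxn = −q_cal = -14.8887 kJ
ΔH = -14.8887 / 0.004602 = -3235 kJ/mol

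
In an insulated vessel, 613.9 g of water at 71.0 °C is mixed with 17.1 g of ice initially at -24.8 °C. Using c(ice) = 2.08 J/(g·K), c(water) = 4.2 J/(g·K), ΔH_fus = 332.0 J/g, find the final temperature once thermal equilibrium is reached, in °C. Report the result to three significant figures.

Heat to bring ice to 0 °C and melt it: q₁ = 17.1×2.08×24.8 + 17.1×332.0 = 6559.3 J
Heat the water can supply cooling to 0 °C: 613.9×4.2×71.0 = 183065 J > q₁, so all ice melts.
Energy balance: 613.9×4.2×(71.0 − T) = 6559.3 + 17.1×4.2×(T − 0)
2578.38(71.0 − T) = 6559.3 + 71.82 T
183065 − 6559.3 = 2650.20 T
T = 176505.7 / 2650.20 = 66.60 °C

T_f = 66.6 °C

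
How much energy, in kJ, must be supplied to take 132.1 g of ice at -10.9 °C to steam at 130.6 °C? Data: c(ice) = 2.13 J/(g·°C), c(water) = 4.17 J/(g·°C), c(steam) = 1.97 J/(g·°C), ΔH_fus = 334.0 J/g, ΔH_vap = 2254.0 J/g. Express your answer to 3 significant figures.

q1 (heat ice -10.9→0.0 °C): 132.1 × 2.13 × 10.9 = 3067 J
q2 (melt at 0 °C): 132.1 × 334.0 = 44121 J
q3 (heat water 0.0→100.0 °C): 132.1 × 4.17 × 100.0 = 55086 J
q4 (vaporize at 100 °C): 132.1 × 2254.0 = 297753 J
q5 (heat steam 100.0→130.6 °C): 132.1 × 1.97 × 30.6 = 7963 J
Total: 3067 + 44121 + 55086 + 297753 + 7963 = 407990 J = 408 kJ

q = 408 kJ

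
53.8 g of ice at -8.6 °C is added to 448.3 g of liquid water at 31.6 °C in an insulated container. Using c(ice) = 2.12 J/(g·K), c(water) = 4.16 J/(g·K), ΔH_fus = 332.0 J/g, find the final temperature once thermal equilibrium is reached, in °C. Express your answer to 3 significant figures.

T_f = 19.2 °C

Heat to bring ice to 0 °C and melt it: q₁ = 53.8×2.12×8.6 + 53.8×332.0 = 18842 J
Heat the water can supply cooling to 0 °C: 448.3×4.16×31.6 = 58931.7 J > q₁, so all ice melts.
Energy balance: 448.3×4.16×(31.6 − T) = 18842 + 53.8×4.16×(T − 0)
1864.928(31.6 − T) = 18842 + 223.808 T
58931.7 − 18842 = 2088.736 T
T = 40089.7 / 2088.736 = 19.19 °C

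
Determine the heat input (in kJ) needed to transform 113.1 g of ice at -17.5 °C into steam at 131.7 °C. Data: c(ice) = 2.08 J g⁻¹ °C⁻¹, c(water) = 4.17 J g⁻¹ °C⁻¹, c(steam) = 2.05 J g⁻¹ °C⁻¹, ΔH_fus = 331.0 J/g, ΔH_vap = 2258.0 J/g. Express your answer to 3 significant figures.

q1 (heat ice -17.5→0.0 °C): 113.1 × 2.08 × 17.5 = 4117 J
q2 (melt at 0 °C): 113.1 × 331.0 = 37436 J
q3 (heat water 0.0→100.0 °C): 113.1 × 4.17 × 100.0 = 47163 J
q4 (vaporize at 100 °C): 113.1 × 2258.0 = 255380 J
q5 (heat steam 100.0→131.7 °C): 113.1 × 2.05 × 31.7 = 7350 J
Total: 4117 + 37436 + 47163 + 255380 + 7350 = 351446 J = 351 kJ

q = 351 kJ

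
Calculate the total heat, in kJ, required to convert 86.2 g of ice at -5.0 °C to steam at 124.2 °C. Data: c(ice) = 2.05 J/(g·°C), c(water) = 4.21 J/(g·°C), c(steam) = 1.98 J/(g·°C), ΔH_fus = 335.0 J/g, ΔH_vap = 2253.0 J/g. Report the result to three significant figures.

q = 264 kJ

q1 (heat ice -5.0→0.0 °C): 86.2 × 2.05 × 5.0 = 884 J
q2 (melt at 0 °C): 86.2 × 335.0 = 28877 J
q3 (heat water 0.0→100.0 °C): 86.2 × 4.21 × 100.0 = 36290 J
q4 (vaporize at 100 °C): 86.2 × 2253.0 = 194209 J
q5 (heat steam 100.0→124.2 °C): 86.2 × 1.98 × 24.2 = 4130 J
Total: 884 + 28877 + 36290 + 194209 + 4130 = 264390 J = 264 kJ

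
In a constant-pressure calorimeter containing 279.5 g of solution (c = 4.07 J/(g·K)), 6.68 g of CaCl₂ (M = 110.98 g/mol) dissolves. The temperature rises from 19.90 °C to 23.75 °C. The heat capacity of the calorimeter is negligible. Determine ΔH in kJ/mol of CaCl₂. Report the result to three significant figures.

ΔH = -72.8 kJ/mol

|ΔT| = |23.75 − 19.90| = 3.85 °C
|q_surr| = (279.5 × 4.07) × 3.85 = 1137.565 × 3.85 = 4380 J
n(CaCl₂) = 6.68 / 110.98 = 0.06019 mol
Temperature rose, so q_rxn = −|q_surr| = -4.380 kJ
ΔH = q_rxn / n = -72.77 kJ/mol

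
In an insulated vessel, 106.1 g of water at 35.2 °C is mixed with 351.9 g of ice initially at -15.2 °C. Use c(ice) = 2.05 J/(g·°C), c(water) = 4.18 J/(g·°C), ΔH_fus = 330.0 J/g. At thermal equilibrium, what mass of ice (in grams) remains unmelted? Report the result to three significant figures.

m_ice remaining = 338 g

Heat to warm all ice to 0 °C: 351.9×2.05×15.2 = 10965 J
Heat released by water cooling to 0 °C: 106.1×4.18×35.2 = 15611 J
15611 J < 10965 + 351.9×330.0 = 127092 J, so not all ice melts; final T = 0 °C.
Heat left for melting: 15611 − 10965 = 4646 J
Mass melted = 4646 / 330.0 = 14.08 g
Ice remaining = 351.9 − 14.08 = 337.82 g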